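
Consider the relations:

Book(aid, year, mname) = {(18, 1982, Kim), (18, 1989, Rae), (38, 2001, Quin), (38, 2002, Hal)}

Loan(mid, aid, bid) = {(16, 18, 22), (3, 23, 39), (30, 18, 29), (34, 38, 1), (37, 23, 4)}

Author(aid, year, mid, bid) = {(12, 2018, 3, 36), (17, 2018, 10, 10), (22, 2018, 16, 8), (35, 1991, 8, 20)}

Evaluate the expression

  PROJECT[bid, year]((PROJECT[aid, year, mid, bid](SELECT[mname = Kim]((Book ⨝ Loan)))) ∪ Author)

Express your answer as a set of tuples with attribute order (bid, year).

{(10, 2018), (20, 1991), (22, 1982), (29, 1982), (36, 2018), (8, 2018)}

Joining Book and Loan on aid yields {(18, 1982, Kim, 16, 22), (18, 1982, Kim, 30, 29), (18, 1989, Rae, 16, 22), (18, 1989, Rae, 30, 29), (38, 2001, Quin, 34, 1), (38, 2002, Hal, 34, 1)}.
Filtering on mname = Kim leaves {(18, 1982, Kim, 16, 22), (18, 1982, Kim, 30, 29)}.
Projecting to aid, year, mid, bid: {(18, 1982, 16, 22), (18, 1982, 30, 29)}
Set union of the two operands is {(12, 2018, 3, 36), (17, 2018, 10, 10), (18, 1982, 16, 22), (18, 1982, 30, 29), (22, 2018, 16, 8), (35, 1991, 8, 20)}.
Projecting to bid, year: {(10, 2018), (20, 1991), (22, 1982), (29, 1982), (36, 2018), (8, 2018)}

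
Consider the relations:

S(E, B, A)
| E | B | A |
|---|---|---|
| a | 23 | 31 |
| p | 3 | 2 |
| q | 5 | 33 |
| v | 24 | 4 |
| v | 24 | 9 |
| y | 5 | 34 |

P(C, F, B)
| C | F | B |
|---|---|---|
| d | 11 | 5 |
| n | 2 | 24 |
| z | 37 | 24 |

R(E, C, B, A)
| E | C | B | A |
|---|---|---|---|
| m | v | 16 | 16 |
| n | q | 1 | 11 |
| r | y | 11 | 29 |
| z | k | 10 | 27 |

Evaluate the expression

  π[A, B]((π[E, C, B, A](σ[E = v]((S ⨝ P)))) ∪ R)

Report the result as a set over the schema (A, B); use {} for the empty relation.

S ⋈ P (natural join on B): {(q, 5, 33, d, 11), (v, 24, 4, n, 2), (v, 24, 4, z, 37), (v, 24, 9, n, 2), (v, 24, 9, z, 37), (y, 5, 34, d, 11)}
Selection E = v: {(v, 24, 4, n, 2), (v, 24, 4, z, 37), (v, 24, 9, n, 2), (v, 24, 9, z, 37)}
π_{E, C, B, A} gives {(v, n, 24, 4), (v, n, 24, 9), (v, z, 24, 4), (v, z, 24, 9)}.
Taking the union: {(m, v, 16, 16), (n, q, 1, 11), (r, y, 11, 29), (v, n, 24, 4), (v, n, 24, 9), (v, z, 24, 4), (v, z, 24, 9), (z, k, 10, 27)}
π_{A, B} gives {(11, 1), (16, 16), (27, 10), (29, 11), (4, 24), (9, 24)} (2 duplicate(s) eliminated).

{(11, 1), (16, 16), (27, 10), (29, 11), (4, 24), (9, 24)}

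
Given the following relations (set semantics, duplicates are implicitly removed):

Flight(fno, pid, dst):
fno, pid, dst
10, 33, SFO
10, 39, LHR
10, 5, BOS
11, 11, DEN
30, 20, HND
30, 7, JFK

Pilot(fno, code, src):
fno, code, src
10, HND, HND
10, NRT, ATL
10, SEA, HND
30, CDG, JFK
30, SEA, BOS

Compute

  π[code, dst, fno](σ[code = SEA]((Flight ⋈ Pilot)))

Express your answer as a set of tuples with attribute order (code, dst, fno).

{(SEA, BOS, 10), (SEA, HND, 30), (SEA, JFK, 30), (SEA, LHR, 10), (SEA, SFO, 10)}

Joining Flight and Pilot on fno yields {(10, 33, SFO, HND, HND), (10, 33, SFO, NRT, ATL), (10, 33, SFO, SEA, HND), (10, 39, LHR, HND, HND), (10, 39, LHR, NRT, ATL), (10, 39, LHR, SEA, HND), (10, 5, BOS, HND, HND), (10, 5, BOS, NRT, ATL), (10, 5, BOS, SEA, HND), (30, 20, HND, CDG, JFK), (30, 20, HND, SEA, BOS), (30, 7, JFK, CDG, JFK), (30, 7, JFK, SEA, BOS)}.
Apply σ_{code = SEA}; surviving tuples: {(10, 33, SFO, SEA, HND), (10, 39, LHR, SEA, HND), (10, 5, BOS, SEA, HND), (30, 20, HND, SEA, BOS), (30, 7, JFK, SEA, BOS)}
Keep only column(s) code, dst, fno: {(SEA, BOS, 10), (SEA, HND, 30), (SEA, JFK, 30), (SEA, LHR, 10), (SEA, SFO, 10)}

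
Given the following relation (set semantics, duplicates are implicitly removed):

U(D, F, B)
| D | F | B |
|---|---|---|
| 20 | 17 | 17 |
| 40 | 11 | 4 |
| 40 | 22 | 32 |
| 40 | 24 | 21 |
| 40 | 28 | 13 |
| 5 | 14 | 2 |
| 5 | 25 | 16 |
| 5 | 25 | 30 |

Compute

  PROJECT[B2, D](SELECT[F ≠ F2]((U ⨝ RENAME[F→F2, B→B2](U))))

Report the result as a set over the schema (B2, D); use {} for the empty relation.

ρ[F→F2, B→B2]: schema becomes (D, F2, B2); tuples unchanged.
Joining U and RENAME[F→F2, B→B2](U) on D yields {(20, 17, 17, 17, 17), (40, 11, 4, 11, 4), (40, 11, 4, 22, 32), (40, 11, 4, 24, 21), (40, 11, 4, 28, 13), (40, 22, 32, 11, 4), (40, 22, 32, 22, 32), (40, 22, 32, 24, 21), (40, 22, 32, 28, 13), (40, 24, 21, 11, 4), (40, 24, 21, 22, 32), (40, 24, 21, 24, 21), (40, 24, 21, 28, 13), (40, 28, 13, 11, 4), (40, 28, 13, 22, 32), (40, 28, 13, 24, 21), (40, 28, 13, 28, 13), (5, 14, 2, 14, 2), (5, 14, 2, 25, 16), (5, 14, 2, 25, 30), (5, 25, 16, 14, 2), (5, 25, 16, 25, 16), (5, 25, 16, 25, 30), (5, 25, 30, 14, 2), (5, 25, 30, 25, 16), (5, 25, 30, 25, 30)}.
Apply σ_{F ≠ F2}; surviving tuples: {(40, 11, 4, 22, 32), (40, 11, 4, 24, 21), (40, 11, 4, 28, 13), (40, 22, 32, 11, 4), (40, 22, 32, 24, 21), (40, 22, 32, 28, 13), (40, 24, 21, 11, 4), (40, 24, 21, 22, 32), (40, 24, 21, 28, 13), (40, 28, 13, 11, 4), (40, 28, 13, 22, 32), (40, 28, 13, 24, 21), (5, 14, 2, 25, 16), (5, 14, 2, 25, 30), (5, 25, 16, 14, 2), (5, 25, 30, 14, 2)}
Projecting to B2, D (9 duplicate(s) eliminated): {(13, 40), (16, 5), (2, 5), (21, 40), (30, 5), (32, 40), (4, 40)}

{(13, 40), (16, 5), (2, 5), (21, 40), (30, 5), (32, 40), (4, 40)}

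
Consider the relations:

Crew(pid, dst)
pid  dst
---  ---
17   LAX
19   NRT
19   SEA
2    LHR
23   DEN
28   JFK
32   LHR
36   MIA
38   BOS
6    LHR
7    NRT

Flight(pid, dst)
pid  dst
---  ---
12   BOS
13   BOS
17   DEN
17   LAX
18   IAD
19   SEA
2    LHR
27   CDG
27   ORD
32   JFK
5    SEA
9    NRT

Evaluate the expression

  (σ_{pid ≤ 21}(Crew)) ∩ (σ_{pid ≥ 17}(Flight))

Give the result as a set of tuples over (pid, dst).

{(17, LAX), (19, SEA)}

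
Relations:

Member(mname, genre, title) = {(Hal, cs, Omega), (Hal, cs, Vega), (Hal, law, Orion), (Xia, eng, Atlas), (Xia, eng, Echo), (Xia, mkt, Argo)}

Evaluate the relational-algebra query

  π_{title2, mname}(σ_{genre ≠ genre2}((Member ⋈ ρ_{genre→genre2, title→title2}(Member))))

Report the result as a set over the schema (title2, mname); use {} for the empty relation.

{(Argo, Xia), (Atlas, Xia), (Echo, Xia), (Omega, Hal), (Orion, Hal), (Vega, Hal)}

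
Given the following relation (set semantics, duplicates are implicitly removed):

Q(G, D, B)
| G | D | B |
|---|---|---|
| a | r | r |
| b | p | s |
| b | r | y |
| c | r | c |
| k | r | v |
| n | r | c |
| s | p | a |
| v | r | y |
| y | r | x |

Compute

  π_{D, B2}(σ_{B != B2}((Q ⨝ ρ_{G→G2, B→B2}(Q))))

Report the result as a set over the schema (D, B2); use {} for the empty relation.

ρ[G→G2, B→B2]: schema becomes (G2, D, B2); tuples unchanged.
Natural join on D: {(a, r, r, a, r), (a, r, r, b, y), (a, r, r, c, c), (a, r, r, k, v), (a, r, r, n, c), (a, r, r, v, y), (a, r, r, y, x), (b, p, s, b, s), (b, p, s, s, a), (b, r, y, a, r), (b, r, y, b, y), (b, r, y, c, c), (b, r, y, k, v), (b, r, y, n, c), (b, r, y, v, y), (b, r, y, y, x), (c, r, c, a, r), (c, r, c, b, y), (c, r, c, c, c), (c, r, c, k, v), (c, r, c, n, c), (c, r, c, v, y), (c, r, c, y, x), (k, r, v, a, r), (k, r, v, b, y), (k, r, v, c, c), (k, r, v, k, v), (k, r, v, n, c), (k, r, v, v, y), (k, r, v, y, x), (n, r, c, a, r), (n, r, c, b, y), (n, r, c, c, c), (n, r, c, k, v), (n, r, c, n, c), (n, r, c, v, y), (n, r, c, y, x), (s, p, a, b, s), (s, p, a, s, a), (v, r, y, a, r), (v, r, y, b, y), (v, r, y, c, c), (v, r, y, k, v), (v, r, y, n, c), (v, r, y, v, y), (v, r, y, y, x), (y, r, x, a, r), (y, r, x, b, y), (y, r, x, c, c), (y, r, x, k, v), (y, r, x, n, c), (y, r, x, v, y), (y, r, x, y, x)}
Apply σ_{B != B2}; surviving tuples: {(a, r, r, b, y), (a, r, r, c, c), (a, r, r, k, v), (a, r, r, n, c), (a, r, r, v, y), (a, r, r, y, x), (b, p, s, s, a), (b, r, y, a, r), (b, r, y, c, c), (b, r, y, k, v), (b, r, y, n, c), (b, r, y, y, x), (c, r, c, a, r), (c, r, c, b, y), (c, r, c, k, v), (c, r, c, v, y), (c, r, c, y, x), (k, r, v, a, r), (k, r, v, b, y), (k, r, v, c, c), (k, r, v, n, c), (k, r, v, v, y), (k, r, v, y, x), (n, r, c, a, r), (n, r, c, b, y), (n, r, c, k, v), (n, r, c, v, y), (n, r, c, y, x), (s, p, a, b, s), (v, r, y, a, r), (v, r, y, c, c), (v, r, y, k, v), (v, r, y, n, c), (v, r, y, y, x), (y, r, x, a, r), (y, r, x, b, y), (y, r, x, c, c), (y, r, x, k, v), (y, r, x, n, c), (y, r, x, v, y)}
Projecting to D, B2 (33 duplicate(s) eliminated): {(p, a), (p, s), (r, c), (r, r), (r, v), (r, x), (r, y)}

{(p, a), (p, s), (r, c), (r, r), (r, v), (r, x), (r, y)}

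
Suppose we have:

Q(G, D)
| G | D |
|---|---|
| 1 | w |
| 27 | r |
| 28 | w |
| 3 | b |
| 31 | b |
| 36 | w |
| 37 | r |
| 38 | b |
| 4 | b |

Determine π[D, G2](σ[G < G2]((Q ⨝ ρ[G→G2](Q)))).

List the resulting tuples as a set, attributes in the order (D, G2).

{(b, 31), (b, 38), (b, 4), (r, 37), (w, 28), (w, 36)}

ρ[G→G2]: schema becomes (G2, D); tuples unchanged.
Natural join on D: {(1, w, 1), (1, w, 28), (1, w, 36), (27, r, 27), (27, r, 37), (28, w, 1), (28, w, 28), (28, w, 36), (3, b, 3), (3, b, 31), (3, b, 38), (3, b, 4), (31, b, 3), (31, b, 31), (31, b, 38), (31, b, 4), (36, w, 1), (36, w, 28), (36, w, 36), (37, r, 27), (37, r, 37), (38, b, 3), (38, b, 31), (38, b, 38), (38, b, 4), (4, b, 3), (4, b, 31), (4, b, 38), (4, b, 4)}
σ[G < G2]: keep tuples satisfying G < G2 → {(1, w, 28), (1, w, 36), (27, r, 37), (28, w, 36), (3, b, 31), (3, b, 38), (3, b, 4), (31, b, 38), (4, b, 31), (4, b, 38)}
Keep only column(s) D, G2 (4 duplicate(s) eliminated): {(b, 31), (b, 38), (b, 4), (r, 37), (w, 28), (w, 36)}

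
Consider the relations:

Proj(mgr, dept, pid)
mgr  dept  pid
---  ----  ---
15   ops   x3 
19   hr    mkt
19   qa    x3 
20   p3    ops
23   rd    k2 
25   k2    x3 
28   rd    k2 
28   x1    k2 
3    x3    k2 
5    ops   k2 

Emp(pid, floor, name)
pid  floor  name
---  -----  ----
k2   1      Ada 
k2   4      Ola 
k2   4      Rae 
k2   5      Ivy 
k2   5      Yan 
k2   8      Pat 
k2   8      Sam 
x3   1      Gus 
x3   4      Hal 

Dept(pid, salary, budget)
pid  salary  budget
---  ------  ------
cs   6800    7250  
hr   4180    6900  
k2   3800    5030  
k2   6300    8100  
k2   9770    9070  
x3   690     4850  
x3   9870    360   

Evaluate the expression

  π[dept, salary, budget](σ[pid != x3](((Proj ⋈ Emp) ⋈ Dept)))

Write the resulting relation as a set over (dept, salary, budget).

{(ops, 3800, 5030), (ops, 6300, 8100), (ops, 9770, 9070), (rd, 3800, 5030), (rd, 6300, 8100), (rd, 9770, 9070), (x1, 3800, 5030), (x1, 6300, 8100), (x1, 9770, 9070), (x3, 3800, 5030), (x3, 6300, 8100), (x3, 9770, 9070)}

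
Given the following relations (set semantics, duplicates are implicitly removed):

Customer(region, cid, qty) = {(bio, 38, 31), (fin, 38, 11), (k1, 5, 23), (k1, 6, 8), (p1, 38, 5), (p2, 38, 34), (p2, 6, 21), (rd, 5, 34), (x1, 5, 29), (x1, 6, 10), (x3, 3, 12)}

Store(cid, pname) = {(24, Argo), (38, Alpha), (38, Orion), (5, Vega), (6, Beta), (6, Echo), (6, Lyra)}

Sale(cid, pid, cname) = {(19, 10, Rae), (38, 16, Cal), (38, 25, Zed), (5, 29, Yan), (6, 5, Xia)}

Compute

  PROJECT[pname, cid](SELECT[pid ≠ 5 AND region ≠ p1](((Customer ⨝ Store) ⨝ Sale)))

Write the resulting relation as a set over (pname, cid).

Natural join on cid: {(bio, 38, 31, Alpha), (bio, 38, 31, Orion), (fin, 38, 11, Alpha), (fin, 38, 11, Orion), (k1, 5, 23, Vega), (k1, 6, 8, Beta), (k1, 6, 8, Echo), (k1, 6, 8, Lyra), (p1, 38, 5, Alpha), (p1, 38, 5, Orion), (p2, 38, 34, Alpha), (p2, 38, 34, Orion), (p2, 6, 21, Beta), (p2, 6, 21, Echo), (p2, 6, 21, Lyra), (rd, 5, 34, Vega), (x1, 5, 29, Vega), (x1, 6, 10, Beta), (x1, 6, 10, Echo), (x1, 6, 10, Lyra)}
Natural join on cid: {(bio, 38, 31, Alpha, 16, Cal), (bio, 38, 31, Alpha, 25, Zed), (bio, 38, 31, Orion, 16, Cal), (bio, 38, 31, Orion, 25, Zed), (fin, 38, 11, Alpha, 16, Cal), (fin, 38, 11, Alpha, 25, Zed), (fin, 38, 11, Orion, 16, Cal), (fin, 38, 11, Orion, 25, Zed), (k1, 5, 23, Vega, 29, Yan), (k1, 6, 8, Beta, 5, Xia), (k1, 6, 8, Echo, 5, Xia), (k1, 6, 8, Lyra, 5, Xia), (p1, 38, 5, Alpha, 16, Cal), (p1, 38, 5, Alpha, 25, Zed), (p1, 38, 5, Orion, 16, Cal), (p1, 38, 5, Orion, 25, Zed), (p2, 38, 34, Alpha, 16, Cal), (p2, 38, 34, Alpha, 25, Zed), (p2, 38, 34, Orion, 16, Cal), (p2, 38, 34, Orion, 25, Zed), (p2, 6, 21, Beta, 5, Xia), (p2, 6, 21, Echo, 5, Xia), (p2, 6, 21, Lyra, 5, Xia), (rd, 5, 34, Vega, 29, Yan), (x1, 5, 29, Vega, 29, Yan), (x1, 6, 10, Beta, 5, Xia), (x1, 6, 10, Echo, 5, Xia), (x1, 6, 10, Lyra, 5, Xia)}
Filtering on pid ≠ 5 AND region ≠ p1 leaves {(bio, 38, 31, Alpha, 16, Cal), (bio, 38, 31, Alpha, 25, Zed), (bio, 38, 31, Orion, 16, Cal), (bio, 38, 31, Orion, 25, Zed), (fin, 38, 11, Alpha, 16, Cal), (fin, 38, 11, Alpha, 25, Zed), (fin, 38, 11, Orion, 16, Cal), (fin, 38, 11, Orion, 25, Zed), (k1, 5, 23, Vega, 29, Yan), (p2, 38, 34, Alpha, 16, Cal), (p2, 38, 34, Alpha, 25, Zed), (p2, 38, 34, Orion, 16, Cal), (p2, 38, 34, Orion, 25, Zed), (rd, 5, 34, Vega, 29, Yan), (x1, 5, 29, Vega, 29, Yan)}.
Projecting to pname, cid (12 duplicate(s) eliminated): {(Alpha, 38), (Orion, 38), (Vega, 5)}

{(Alpha, 38), (Orion, 38), (Vega, 5)}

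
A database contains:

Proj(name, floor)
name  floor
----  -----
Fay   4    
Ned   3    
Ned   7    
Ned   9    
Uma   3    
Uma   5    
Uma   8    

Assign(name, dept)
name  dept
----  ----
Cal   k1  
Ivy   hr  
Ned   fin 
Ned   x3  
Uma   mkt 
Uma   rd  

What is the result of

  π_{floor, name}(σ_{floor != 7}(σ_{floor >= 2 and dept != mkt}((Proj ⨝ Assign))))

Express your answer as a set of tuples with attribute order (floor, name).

Proj ⋈ Assign (natural join on name): {(Ned, 3, fin), (Ned, 3, x3), (Ned, 7, fin), (Ned, 7, x3), (Ned, 9, fin), (Ned, 9, x3), (Uma, 3, mkt), (Uma, 3, rd), (Uma, 5, mkt), (Uma, 5, rd), (Uma, 8, mkt), (Uma, 8, rd)}
σ[floor >= 2 and dept != mkt]: keep tuples satisfying floor >= 2 and dept != mkt → {(Ned, 3, fin), (Ned, 3, x3), (Ned, 7, fin), (Ned, 7, x3), (Ned, 9, fin), (Ned, 9, x3), (Uma, 3, rd), (Uma, 5, rd), (Uma, 8, rd)}
σ[floor != 7]: keep tuples satisfying floor != 7 → {(Ned, 3, fin), (Ned, 3, x3), (Ned, 9, fin), (Ned, 9, x3), (Uma, 3, rd), (Uma, 5, rd), (Uma, 8, rd)}
Projecting to floor, name (2 duplicate(s) eliminated): {(3, Ned), (3, Uma), (5, Uma), (8, Uma), (9, Ned)}

{(3, Ned), (3, Uma), (5, Uma), (8, Uma), (9, Ned)}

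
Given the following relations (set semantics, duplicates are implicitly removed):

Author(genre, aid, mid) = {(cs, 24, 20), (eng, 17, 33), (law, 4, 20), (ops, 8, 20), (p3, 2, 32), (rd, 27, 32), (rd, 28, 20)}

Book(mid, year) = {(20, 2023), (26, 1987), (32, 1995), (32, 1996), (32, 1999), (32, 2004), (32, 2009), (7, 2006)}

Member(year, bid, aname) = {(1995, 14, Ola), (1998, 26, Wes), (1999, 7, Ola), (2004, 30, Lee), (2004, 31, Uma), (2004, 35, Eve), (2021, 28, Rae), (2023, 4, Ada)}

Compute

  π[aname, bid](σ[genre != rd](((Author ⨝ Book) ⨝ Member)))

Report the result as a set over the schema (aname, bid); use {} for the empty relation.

{(Ada, 4), (Eve, 35), (Lee, 30), (Ola, 14), (Ola, 7), (Uma, 31)}

Author ⋈ Book (natural join on mid): {(cs, 24, 20, 2023), (law, 4, 20, 2023), (ops, 8, 20, 2023), (p3, 2, 32, 1995), (p3, 2, 32, 1996), (p3, 2, 32, 1999), (p3, 2, 32, 2004), (p3, 2, 32, 2009), (rd, 27, 32, 1995), (rd, 27, 32, 1996), (rd, 27, 32, 1999), (rd, 27, 32, 2004), (rd, 27, 32, 2009), (rd, 28, 20, 2023)}
(Author ⨝ Book) ⋈ Member (natural join on year): {(cs, 24, 20, 2023, 4, Ada), (law, 4, 20, 2023, 4, Ada), (ops, 8, 20, 2023, 4, Ada), (p3, 2, 32, 1995, 14, Ola), (p3, 2, 32, 1999, 7, Ola), (p3, 2, 32, 2004, 30, Lee), (p3, 2, 32, 2004, 31, Uma), (p3, 2, 32, 2004, 35, Eve), (rd, 27, 32, 1995, 14, Ola), (rd, 27, 32, 1999, 7, Ola), (rd, 27, 32, 2004, 30, Lee), (rd, 27, 32, 2004, 31, Uma), (rd, 27, 32, 2004, 35, Eve), (rd, 28, 20, 2023, 4, Ada)}
Selection genre != rd: {(cs, 24, 20, 2023, 4, Ada), (law, 4, 20, 2023, 4, Ada), (ops, 8, 20, 2023, 4, Ada), (p3, 2, 32, 1995, 14, Ola), (p3, 2, 32, 1999, 7, Ola), (p3, 2, 32, 2004, 30, Lee), (p3, 2, 32, 2004, 31, Uma), (p3, 2, 32, 2004, 35, Eve)}
π_{aname, bid} gives {(Ada, 4), (Eve, 35), (Lee, 30), (Ola, 14), (Ola, 7), (Uma, 31)} (2 duplicate(s) eliminated).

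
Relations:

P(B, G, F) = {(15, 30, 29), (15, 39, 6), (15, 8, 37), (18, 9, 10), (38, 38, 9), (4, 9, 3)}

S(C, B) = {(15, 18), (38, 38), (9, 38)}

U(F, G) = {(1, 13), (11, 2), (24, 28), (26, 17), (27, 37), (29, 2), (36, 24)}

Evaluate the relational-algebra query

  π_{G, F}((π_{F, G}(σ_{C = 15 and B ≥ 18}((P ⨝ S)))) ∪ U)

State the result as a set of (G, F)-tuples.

Natural join on B: {(18, 9, 10, 15), (38, 38, 9, 38), (38, 38, 9, 9)}
Filtering on C = 15 and B ≥ 18 leaves {(18, 9, 10, 15)}.
π[F, G]: project onto (F, G) → {(10, 9)}
Union: {(10, 9)} with {(1, 13), (11, 2), (24, 28), (26, 17), (27, 37), (29, 2), (36, 24)} → {(1, 13), (10, 9), (11, 2), (24, 28), (26, 17), (27, 37), (29, 2), (36, 24)}
π[G, F]: project onto (G, F) → {(13, 1), (17, 26), (2, 11), (2, 29), (24, 36), (28, 24), (37, 27), (9, 10)}

{(13, 1), (17, 26), (2, 11), (2, 29), (24, 36), (28, 24), (37, 27), (9, 10)}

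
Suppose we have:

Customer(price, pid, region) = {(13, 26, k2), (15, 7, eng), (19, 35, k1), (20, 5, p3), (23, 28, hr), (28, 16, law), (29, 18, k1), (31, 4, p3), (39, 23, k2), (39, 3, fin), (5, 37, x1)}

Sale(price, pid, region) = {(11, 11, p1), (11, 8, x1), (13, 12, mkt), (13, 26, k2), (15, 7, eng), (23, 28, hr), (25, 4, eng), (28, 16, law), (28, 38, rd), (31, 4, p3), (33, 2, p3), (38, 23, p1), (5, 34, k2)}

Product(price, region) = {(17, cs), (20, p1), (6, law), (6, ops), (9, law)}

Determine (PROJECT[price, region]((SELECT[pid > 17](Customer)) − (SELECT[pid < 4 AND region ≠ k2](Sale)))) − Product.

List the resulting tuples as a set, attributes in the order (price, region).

{(13, k2), (19, k1), (23, hr), (29, k1), (39, k2), (5, x1)}

Selection pid > 17: {(13, 26, k2), (19, 35, k1), (23, 28, hr), (29, 18, k1), (39, 23, k2), (5, 37, x1)}
Selection pid < 4 AND region ≠ k2: {(33, 2, p3)}
Set difference of the two operands is {(13, 26, k2), (19, 35, k1), (23, 28, hr), (29, 18, k1), (39, 23, k2), (5, 37, x1)}.
Projecting to price, region: {(13, k2), (19, k1), (23, hr), (29, k1), (39, k2), (5, x1)}
Set difference of the two operands is {(13, k2), (19, k1), (23, hr), (29, k1), (39, k2), (5, x1)}.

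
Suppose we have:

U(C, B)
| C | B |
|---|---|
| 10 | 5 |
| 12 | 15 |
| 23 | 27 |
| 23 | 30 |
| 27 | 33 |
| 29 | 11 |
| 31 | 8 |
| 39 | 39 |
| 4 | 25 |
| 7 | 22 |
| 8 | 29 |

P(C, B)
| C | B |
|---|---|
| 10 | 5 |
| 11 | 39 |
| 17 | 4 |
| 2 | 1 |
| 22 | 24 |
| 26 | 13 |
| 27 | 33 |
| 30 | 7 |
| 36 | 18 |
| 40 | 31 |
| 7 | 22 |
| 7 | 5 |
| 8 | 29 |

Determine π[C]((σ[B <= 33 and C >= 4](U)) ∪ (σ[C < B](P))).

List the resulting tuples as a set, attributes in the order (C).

Filtering on B <= 33 and C >= 4 leaves {(10, 5), (12, 15), (23, 27), (23, 30), (27, 33), (29, 11), (31, 8), (4, 25), (7, 22), (8, 29)}.
Filtering on C < B leaves {(11, 39), (22, 24), (27, 33), (7, 22), (8, 29)}.
Union: {(10, 5), (12, 15), (23, 27), (23, 30), (27, 33), (29, 11), (31, 8), (4, 25), (7, 22), (8, 29)} with {(11, 39), (22, 24), (27, 33), (7, 22), (8, 29)} → {(10, 5), (11, 39), (12, 15), (22, 24), (23, 27), (23, 30), (27, 33), (29, 11), (31, 8), (4, 25), (7, 22), (8, 29)}
π[C]: project onto (C) (1 duplicate(s) eliminated) → {10, 11, 12, 22, 23, 27, 29, 31, 4, 7, 8}

{10, 11, 12, 22, 23, 27, 29, 31, 4, 7, 8}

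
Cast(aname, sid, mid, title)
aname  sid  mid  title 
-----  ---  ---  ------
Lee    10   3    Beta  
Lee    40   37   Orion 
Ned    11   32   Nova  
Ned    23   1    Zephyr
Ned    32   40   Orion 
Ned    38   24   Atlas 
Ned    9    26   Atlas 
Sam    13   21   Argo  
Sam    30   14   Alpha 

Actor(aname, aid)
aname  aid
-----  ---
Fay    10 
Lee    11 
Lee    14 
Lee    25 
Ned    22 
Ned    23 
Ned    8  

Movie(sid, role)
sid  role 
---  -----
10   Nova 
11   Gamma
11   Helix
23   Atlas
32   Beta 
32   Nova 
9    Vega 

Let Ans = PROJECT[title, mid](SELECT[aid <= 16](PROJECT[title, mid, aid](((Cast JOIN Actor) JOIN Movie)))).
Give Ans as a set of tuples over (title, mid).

{(Atlas, 26), (Beta, 3), (Nova, 32), (Orion, 40), (Zephyr, 1)}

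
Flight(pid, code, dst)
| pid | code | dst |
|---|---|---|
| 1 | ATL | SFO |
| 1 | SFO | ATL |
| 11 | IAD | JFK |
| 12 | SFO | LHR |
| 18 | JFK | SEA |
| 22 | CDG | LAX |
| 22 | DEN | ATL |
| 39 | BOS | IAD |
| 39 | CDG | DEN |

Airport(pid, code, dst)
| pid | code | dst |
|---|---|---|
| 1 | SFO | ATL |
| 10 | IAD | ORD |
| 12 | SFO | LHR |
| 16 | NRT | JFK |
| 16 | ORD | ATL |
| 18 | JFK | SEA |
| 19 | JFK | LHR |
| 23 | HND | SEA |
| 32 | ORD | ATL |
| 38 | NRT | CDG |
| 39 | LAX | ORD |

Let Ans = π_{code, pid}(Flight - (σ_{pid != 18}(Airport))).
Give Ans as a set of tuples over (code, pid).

Filtering on pid != 18 leaves {(1, SFO, ATL), (10, IAD, ORD), (12, SFO, LHR), (16, NRT, JFK), (16, ORD, ATL), (19, JFK, LHR), (23, HND, SEA), (32, ORD, ATL), (38, NRT, CDG), (39, LAX, ORD)}.
Taking the difference: {(1, ATL, SFO), (11, IAD, JFK), (18, JFK, SEA), (22, CDG, LAX), (22, DEN, ATL), (39, BOS, IAD), (39, CDG, DEN)}
π_{code, pid} gives {(ATL, 1), (BOS, 39), (CDG, 22), (CDG, 39), (DEN, 22), (IAD, 11), (JFK, 18)}.

{(ATL, 1), (BOS, 39), (CDG, 22), (CDG, 39), (DEN, 22), (IAD, 11), (JFK, 18)}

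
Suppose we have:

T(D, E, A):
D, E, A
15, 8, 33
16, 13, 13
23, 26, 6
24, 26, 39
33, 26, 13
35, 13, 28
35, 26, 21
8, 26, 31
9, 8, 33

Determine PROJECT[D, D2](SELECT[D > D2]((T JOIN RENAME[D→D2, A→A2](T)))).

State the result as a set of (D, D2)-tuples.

ρ[D→D2, A→A2]: schema becomes (D2, E, A2); tuples unchanged.
T ⋈ RENAME[D→D2, A→A2](T) (natural join on E): {(15, 8, 33, 15, 33), (15, 8, 33, 9, 33), (16, 13, 13, 16, 13), (16, 13, 13, 35, 28), (23, 26, 6, 23, 6), (23, 26, 6, 24, 39), (23, 26, 6, 33, 13), (23, 26, 6, 35, 21), (23, 26, 6, 8, 31), (24, 26, 39, 23, 6), (24, 26, 39, 24, 39), (24, 26, 39, 33, 13), (24, 26, 39, 35, 21), (24, 26, 39, 8, 31), (33, 26, 13, 23, 6), (33, 26, 13, 24, 39), (33, 26, 13, 33, 13), (33, 26, 13, 35, 21), (33, 26, 13, 8, 31), (35, 13, 28, 16, 13), (35, 13, 28, 35, 28), (35, 26, 21, 23, 6), (35, 26, 21, 24, 39), (35, 26, 21, 33, 13), (35, 26, 21, 35, 21), (35, 26, 21, 8, 31), (8, 26, 31, 23, 6), (8, 26, 31, 24, 39), (8, 26, 31, 33, 13), (8, 26, 31, 35, 21), (8, 26, 31, 8, 31), (9, 8, 33, 15, 33), (9, 8, 33, 9, 33)}
σ[D > D2]: keep tuples satisfying D > D2 → {(15, 8, 33, 9, 33), (23, 26, 6, 8, 31), (24, 26, 39, 23, 6), (24, 26, 39, 8, 31), (33, 26, 13, 23, 6), (33, 26, 13, 24, 39), (33, 26, 13, 8, 31), (35, 13, 28, 16, 13), (35, 26, 21, 23, 6), (35, 26, 21, 24, 39), (35, 26, 21, 33, 13), (35, 26, 21, 8, 31)}
Projecting to D, D2: {(15, 9), (23, 8), (24, 23), (24, 8), (33, 23), (33, 24), (33, 8), (35, 16), (35, 23), (35, 24), (35, 33), (35, 8)}

{(15, 9), (23, 8), (24, 23), (24, 8), (33, 23), (33, 24), (33, 8), (35, 16), (35, 23), (35, 24), (35, 33), (35, 8)}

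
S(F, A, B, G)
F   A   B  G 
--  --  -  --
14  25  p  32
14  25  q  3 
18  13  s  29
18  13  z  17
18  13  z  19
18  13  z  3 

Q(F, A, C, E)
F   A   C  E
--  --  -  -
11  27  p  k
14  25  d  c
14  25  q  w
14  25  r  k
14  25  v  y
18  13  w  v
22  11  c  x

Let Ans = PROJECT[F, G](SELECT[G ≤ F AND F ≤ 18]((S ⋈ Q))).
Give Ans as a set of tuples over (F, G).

Natural join on F, A: {(14, 25, p, 32, d, c), (14, 25, p, 32, q, w), (14, 25, p, 32, r, k), (14, 25, p, 32, v, y), (14, 25, q, 3, d, c), (14, 25, q, 3, q, w), (14, 25, q, 3, r, k), (14, 25, q, 3, v, y), (18, 13, s, 29, w, v), (18, 13, z, 17, w, v), (18, 13, z, 19, w, v), (18, 13, z, 3, w, v)}
Filtering on G ≤ F AND F ≤ 18 leaves {(14, 25, q, 3, d, c), (14, 25, q, 3, q, w), (14, 25, q, 3, r, k), (14, 25, q, 3, v, y), (18, 13, z, 17, w, v), (18, 13, z, 3, w, v)}.
Projecting to F, G (3 duplicate(s) eliminated): {(14, 3), (18, 17), (18, 3)}

{(14, 3), (18, 17), (18, 3)}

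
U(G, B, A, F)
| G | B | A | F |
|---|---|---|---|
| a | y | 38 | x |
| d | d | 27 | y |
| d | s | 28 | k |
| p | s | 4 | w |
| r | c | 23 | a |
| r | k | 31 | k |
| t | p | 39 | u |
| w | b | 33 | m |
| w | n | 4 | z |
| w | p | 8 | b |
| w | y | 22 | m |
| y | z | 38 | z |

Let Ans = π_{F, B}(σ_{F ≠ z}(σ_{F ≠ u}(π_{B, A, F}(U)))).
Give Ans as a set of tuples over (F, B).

Projecting to B, A, F: {(b, 33, m), (c, 23, a), (d, 27, y), (k, 31, k), (n, 4, z), (p, 39, u), (p, 8, b), (s, 28, k), (s, 4, w), (y, 22, m), (y, 38, x), (z, 38, z)}
Filtering on F ≠ u leaves {(b, 33, m), (c, 23, a), (d, 27, y), (k, 31, k), (n, 4, z), (p, 8, b), (s, 28, k), (s, 4, w), (y, 22, m), (y, 38, x), (z, 38, z)}.
Filtering on F ≠ z leaves {(b, 33, m), (c, 23, a), (d, 27, y), (k, 31, k), (p, 8, b), (s, 28, k), (s, 4, w), (y, 22, m), (y, 38, x)}.
Projecting to F, B: {(a, c), (b, p), (k, k), (k, s), (m, b), (m, y), (w, s), (x, y), (y, d)}

{(a, c), (b, p), (k, k), (k, s), (m, b), (m, y), (w, s), (x, y), (y, d)}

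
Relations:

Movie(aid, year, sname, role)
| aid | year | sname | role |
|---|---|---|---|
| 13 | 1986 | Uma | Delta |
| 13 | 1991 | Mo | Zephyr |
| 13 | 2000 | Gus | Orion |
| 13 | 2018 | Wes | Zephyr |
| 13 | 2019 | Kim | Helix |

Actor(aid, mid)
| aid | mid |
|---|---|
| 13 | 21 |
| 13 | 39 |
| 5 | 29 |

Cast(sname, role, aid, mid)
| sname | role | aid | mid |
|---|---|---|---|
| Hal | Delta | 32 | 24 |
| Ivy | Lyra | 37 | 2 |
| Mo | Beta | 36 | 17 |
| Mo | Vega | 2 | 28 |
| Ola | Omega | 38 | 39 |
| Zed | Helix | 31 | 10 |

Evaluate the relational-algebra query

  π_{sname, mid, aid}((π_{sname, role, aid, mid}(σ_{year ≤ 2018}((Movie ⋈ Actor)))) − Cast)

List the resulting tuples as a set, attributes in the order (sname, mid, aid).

Movie ⋈ Actor (natural join on aid): {(13, 1986, Uma, Delta, 21), (13, 1986, Uma, Delta, 39), (13, 1991, Mo, Zephyr, 21), (13, 1991, Mo, Zephyr, 39), (13, 2000, Gus, Orion, 21), (13, 2000, Gus, Orion, 39), (13, 2018, Wes, Zephyr, 21), (13, 2018, Wes, Zephyr, 39), (13, 2019, Kim, Helix, 21), (13, 2019, Kim, Helix, 39)}
Apply σ_{year ≤ 2018}; surviving tuples: {(13, 1986, Uma, Delta, 21), (13, 1986, Uma, Delta, 39), (13, 1991, Mo, Zephyr, 21), (13, 1991, Mo, Zephyr, 39), (13, 2000, Gus, Orion, 21), (13, 2000, Gus, Orion, 39), (13, 2018, Wes, Zephyr, 21), (13, 2018, Wes, Zephyr, 39)}
Projecting to sname, role, aid, mid: {(Gus, Orion, 13, 21), (Gus, Orion, 13, 39), (Mo, Zephyr, 13, 21), (Mo, Zephyr, 13, 39), (Uma, Delta, 13, 21), (Uma, Delta, 13, 39), (Wes, Zephyr, 13, 21), (Wes, Zephyr, 13, 39)}
Taking the difference: {(Gus, Orion, 13, 21), (Gus, Orion, 13, 39), (Mo, Zephyr, 13, 21), (Mo, Zephyr, 13, 39), (Uma, Delta, 13, 21), (Uma, Delta, 13, 39), (Wes, Zephyr, 13, 21), (Wes, Zephyr, 13, 39)}
Projecting to sname, mid, aid: {(Gus, 21, 13), (Gus, 39, 13), (Mo, 21, 13), (Mo, 39, 13), (Uma, 21, 13), (Uma, 39, 13), (Wes, 21, 13), (Wes, 39, 13)}

{(Gus, 21, 13), (Gus, 39, 13), (Mo, 21, 13), (Mo, 39, 13), (Uma, 21, 13), (Uma, 39, 13), (Wes, 21, 13), (Wes, 39, 13)}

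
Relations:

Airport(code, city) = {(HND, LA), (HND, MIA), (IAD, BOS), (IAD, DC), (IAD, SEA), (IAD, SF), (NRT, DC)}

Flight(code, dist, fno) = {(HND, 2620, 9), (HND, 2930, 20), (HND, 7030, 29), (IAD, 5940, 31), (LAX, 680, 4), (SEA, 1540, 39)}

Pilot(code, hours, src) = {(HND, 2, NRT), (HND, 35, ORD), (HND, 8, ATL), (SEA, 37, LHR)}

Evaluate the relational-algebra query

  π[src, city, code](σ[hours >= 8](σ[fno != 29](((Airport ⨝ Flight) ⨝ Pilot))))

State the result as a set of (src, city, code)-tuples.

{(ATL, LA, HND), (ATL, MIA, HND), (ORD, LA, HND), (ORD, MIA, HND)}

Natural join on code: {(HND, LA, 2620, 9), (HND, LA, 2930, 20), (HND, LA, 7030, 29), (HND, MIA, 2620, 9), (HND, MIA, 2930, 20), (HND, MIA, 7030, 29), (IAD, BOS, 5940, 31), (IAD, DC, 5940, 31), (IAD, SEA, 5940, 31), (IAD, SF, 5940, 31)}
Natural join on code: {(HND, LA, 2620, 9, 2, NRT), (HND, LA, 2620, 9, 35, ORD), (HND, LA, 2620, 9, 8, ATL), (HND, LA, 2930, 20, 2, NRT), (HND, LA, 2930, 20, 35, ORD), (HND, LA, 2930, 20, 8, ATL), (HND, LA, 7030, 29, 2, NRT), (HND, LA, 7030, 29, 35, ORD), (HND, LA, 7030, 29, 8, ATL), (HND, MIA, 2620, 9, 2, NRT), (HND, MIA, 2620, 9, 35, ORD), (HND, MIA, 2620, 9, 8, ATL), (HND, MIA, 2930, 20, 2, NRT), (HND, MIA, 2930, 20, 35, ORD), (HND, MIA, 2930, 20, 8, ATL), (HND, MIA, 7030, 29, 2, NRT), (HND, MIA, 7030, 29, 35, ORD), (HND, MIA, 7030, 29, 8, ATL)}
σ[fno != 29]: keep tuples satisfying fno != 29 → {(HND, LA, 2620, 9, 2, NRT), (HND, LA, 2620, 9, 35, ORD), (HND, LA, 2620, 9, 8, ATL), (HND, LA, 2930, 20, 2, NRT), (HND, LA, 2930, 20, 35, ORD), (HND, LA, 2930, 20, 8, ATL), (HND, MIA, 2620, 9, 2, NRT), (HND, MIA, 2620, 9, 35, ORD), (HND, MIA, 2620, 9, 8, ATL), (HND, MIA, 2930, 20, 2, NRT), (HND, MIA, 2930, 20, 35, ORD), (HND, MIA, 2930, 20, 8, ATL)}
σ[hours >= 8]: keep tuples satisfying hours >= 8 → {(HND, LA, 2620, 9, 35, ORD), (HND, LA, 2620, 9, 8, ATL), (HND, LA, 2930, 20, 35, ORD), (HND, LA, 2930, 20, 8, ATL), (HND, MIA, 2620, 9, 35, ORD), (HND, MIA, 2620, 9, 8, ATL), (HND, MIA, 2930, 20, 35, ORD), (HND, MIA, 2930, 20, 8, ATL)}
π_{src, city, code} gives {(ATL, LA, HND), (ATL, MIA, HND), (ORD, LA, HND), (ORD, MIA, HND)} (4 duplicate(s) eliminated).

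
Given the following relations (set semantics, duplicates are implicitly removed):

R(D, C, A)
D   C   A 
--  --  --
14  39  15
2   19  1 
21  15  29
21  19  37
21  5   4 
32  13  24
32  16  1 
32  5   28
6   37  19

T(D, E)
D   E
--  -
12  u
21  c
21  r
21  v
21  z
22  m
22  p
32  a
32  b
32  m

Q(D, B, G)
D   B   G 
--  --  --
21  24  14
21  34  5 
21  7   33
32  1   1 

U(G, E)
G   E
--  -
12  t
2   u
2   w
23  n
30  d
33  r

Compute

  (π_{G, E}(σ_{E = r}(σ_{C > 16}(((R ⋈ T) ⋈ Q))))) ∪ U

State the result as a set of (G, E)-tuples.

Joining R and T on D yields {(21, 15, 29, c), (21, 15, 29, r), (21, 15, 29, v), (21, 15, 29, z), (21, 19, 37, c), (21, 19, 37, r), (21, 19, 37, v), (21, 19, 37, z), (21, 5, 4, c), (21, 5, 4, r), (21, 5, 4, v), (21, 5, 4, z), (32, 13, 24, a), (32, 13, 24, b), (32, 13, 24, m), (32, 16, 1, a), (32, 16, 1, b), (32, 16, 1, m), (32, 5, 28, a), (32, 5, 28, b), (32, 5, 28, m)}.
Joining (R ⋈ T) and Q on D yields {(21, 15, 29, c, 24, 14), (21, 15, 29, c, 34, 5), (21, 15, 29, c, 7, 33), (21, 15, 29, r, 24, 14), (21, 15, 29, r, 34, 5), (21, 15, 29, r, 7, 33), (21, 15, 29, v, 24, 14), (21, 15, 29, v, 34, 5), (21, 15, 29, v, 7, 33), (21, 15, 29, z, 24, 14), (21, 15, 29, z, 34, 5), (21, 15, 29, z, 7, 33), (21, 19, 37, c, 24, 14), (21, 19, 37, c, 34, 5), (21, 19, 37, c, 7, 33), (21, 19, 37, r, 24, 14), (21, 19, 37, r, 34, 5), (21, 19, 37, r, 7, 33), (21, 19, 37, v, 24, 14), (21, 19, 37, v, 34, 5), (21, 19, 37, v, 7, 33), (21, 19, 37, z, 24, 14), (21, 19, 37, z, 34, 5), (21, 19, 37, z, 7, 33), (21, 5, 4, c, 24, 14), (21, 5, 4, c, 34, 5), (21, 5, 4, c, 7, 33), (21, 5, 4, r, 24, 14), (21, 5, 4, r, 34, 5), (21, 5, 4, r, 7, 33), (21, 5, 4, v, 24, 14), (21, 5, 4, v, 34, 5), (21, 5, 4, v, 7, 33), (21, 5, 4, z, 24, 14), (21, 5, 4, z, 34, 5), (21, 5, 4, z, 7, 33), (32, 13, 24, a, 1, 1), (32, 13, 24, b, 1, 1), (32, 13, 24, m, 1, 1), (32, 16, 1, a, 1, 1), (32, 16, 1, b, 1, 1), (32, 16, 1, m, 1, 1), (32, 5, 28, a, 1, 1), (32, 5, 28, b, 1, 1), (32, 5, 28, m, 1, 1)}.
Filtering on C > 16 leaves {(21, 19, 37, c, 24, 14), (21, 19, 37, c, 34, 5), (21, 19, 37, c, 7, 33), (21, 19, 37, r, 24, 14), (21, 19, 37, r, 34, 5), (21, 19, 37, r, 7, 33), (21, 19, 37, v, 24, 14), (21, 19, 37, v, 34, 5), (21, 19, 37, v, 7, 33), (21, 19, 37, z, 24, 14), (21, 19, 37, z, 34, 5), (21, 19, 37, z, 7, 33)}.
Filtering on E = r leaves {(21, 19, 37, r, 24, 14), (21, 19, 37, r, 34, 5), (21, 19, 37, r, 7, 33)}.
π[G, E]: project onto (G, E) → {(14, r), (33, r), (5, r)}
Taking the union: {(12, t), (14, r), (2, u), (2, w), (23, n), (30, d), (33, r), (5, r)}

{(12, t), (14, r), (2, u), (2, w), (23, n), (30, d), (33, r), (5, r)}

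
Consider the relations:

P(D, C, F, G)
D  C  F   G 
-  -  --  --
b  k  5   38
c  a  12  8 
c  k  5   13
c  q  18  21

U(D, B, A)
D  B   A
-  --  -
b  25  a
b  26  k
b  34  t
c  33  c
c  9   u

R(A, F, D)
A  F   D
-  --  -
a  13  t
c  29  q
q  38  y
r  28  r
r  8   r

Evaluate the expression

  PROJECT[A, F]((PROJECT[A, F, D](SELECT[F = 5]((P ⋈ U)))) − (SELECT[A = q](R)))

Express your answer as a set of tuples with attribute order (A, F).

{(a, 5), (c, 5), (k, 5), (t, 5), (u, 5)}

Natural join on D: {(b, k, 5, 38, 25, a), (b, k, 5, 38, 26, k), (b, k, 5, 38, 34, t), (c, a, 12, 8, 33, c), (c, a, 12, 8, 9, u), (c, k, 5, 13, 33, c), (c, k, 5, 13, 9, u), (c, q, 18, 21, 33, c), (c, q, 18, 21, 9, u)}
σ[F = 5]: keep tuples satisfying F = 5 → {(b, k, 5, 38, 25, a), (b, k, 5, 38, 26, k), (b, k, 5, 38, 34, t), (c, k, 5, 13, 33, c), (c, k, 5, 13, 9, u)}
π_{A, F, D} gives {(a, 5, b), (c, 5, c), (k, 5, b), (t, 5, b), (u, 5, c)}.
σ[A = q]: keep tuples satisfying A = q → {(q, 38, y)}
Taking the difference: {(a, 5, b), (c, 5, c), (k, 5, b), (t, 5, b), (u, 5, c)}
π_{A, F} gives {(a, 5), (c, 5), (k, 5), (t, 5), (u, 5)}.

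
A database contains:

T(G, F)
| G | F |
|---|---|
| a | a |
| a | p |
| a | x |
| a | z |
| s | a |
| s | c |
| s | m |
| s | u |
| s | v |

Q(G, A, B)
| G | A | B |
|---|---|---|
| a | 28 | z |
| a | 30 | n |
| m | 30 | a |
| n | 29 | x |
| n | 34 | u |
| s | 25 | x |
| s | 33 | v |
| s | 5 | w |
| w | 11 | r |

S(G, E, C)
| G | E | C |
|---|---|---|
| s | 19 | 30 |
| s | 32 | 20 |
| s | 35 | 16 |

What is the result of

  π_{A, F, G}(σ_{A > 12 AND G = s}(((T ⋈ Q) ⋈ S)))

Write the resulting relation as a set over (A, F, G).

Natural join on G: {(a, a, 28, z), (a, a, 30, n), (a, p, 28, z), (a, p, 30, n), (a, x, 28, z), (a, x, 30, n), (a, z, 28, z), (a, z, 30, n), (s, a, 25, x), (s, a, 33, v), (s, a, 5, w), (s, c, 25, x), (s, c, 33, v), (s, c, 5, w), (s, m, 25, x), (s, m, 33, v), (s, m, 5, w), (s, u, 25, x), (s, u, 33, v), (s, u, 5, w), (s, v, 25, x), (s, v, 33, v), (s, v, 5, w)}
Natural join on G: {(s, a, 25, x, 19, 30), (s, a, 25, x, 32, 20), (s, a, 25, x, 35, 16), (s, a, 33, v, 19, 30), (s, a, 33, v, 32, 20), (s, a, 33, v, 35, 16), (s, a, 5, w, 19, 30), (s, a, 5, w, 32, 20), (s, a, 5, w, 35, 16), (s, c, 25, x, 19, 30), (s, c, 25, x, 32, 20), (s, c, 25, x, 35, 16), (s, c, 33, v, 19, 30), (s, c, 33, v, 32, 20), (s, c, 33, v, 35, 16), (s, c, 5, w, 19, 30), (s, c, 5, w, 32, 20), (s, c, 5, w, 35, 16), (s, m, 25, x, 19, 30), (s, m, 25, x, 32, 20), (s, m, 25, x, 35, 16), (s, m, 33, v, 19, 30), (s, m, 33, v, 32, 20), (s, m, 33, v, 35, 16), (s, m, 5, w, 19, 30), (s, m, 5, w, 32, 20), (s, m, 5, w, 35, 16), (s, u, 25, x, 19, 30), (s, u, 25, x, 32, 20), (s, u, 25, x, 35, 16), (s, u, 33, v, 19, 30), (s, u, 33, v, 32, 20), (s, u, 33, v, 35, 16), (s, u, 5, w, 19, 30), (s, u, 5, w, 32, 20), (s, u, 5, w, 35, 16), (s, v, 25, x, 19, 30), (s, v, 25, x, 32, 20), (s, v, 25, x, 35, 16), (s, v, 33, v, 19, 30), (s, v, 33, v, 32, 20), (s, v, 33, v, 35, 16), (s, v, 5, w, 19, 30), (s, v, 5, w, 32, 20), (s, v, 5, w, 35, 16)}
Apply σ_{A > 12 AND G = s}; surviving tuples: {(s, a, 25, x, 19, 30), (s, a, 25, x, 32, 20), (s, a, 25, x, 35, 16), (s, a, 33, v, 19, 30), (s, a, 33, v, 32, 20), (s, a, 33, v, 35, 16), (s, c, 25, x, 19, 30), (s, c, 25, x, 32, 20), (s, c, 25, x, 35, 16), (s, c, 33, v, 19, 30), (s, c, 33, v, 32, 20), (s, c, 33, v, 35, 16), (s, m, 25, x, 19, 30), (s, m, 25, x, 32, 20), (s, m, 25, x, 35, 16), (s, m, 33, v, 19, 30), (s, m, 33, v, 32, 20), (s, m, 33, v, 35, 16), (s, u, 25, x, 19, 30), (s, u, 25, x, 32, 20), (s, u, 25, x, 35, 16), (s, u, 33, v, 19, 30), (s, u, 33, v, 32, 20), (s, u, 33, v, 35, 16), (s, v, 25, x, 19, 30), (s, v, 25, x, 32, 20), (s, v, 25, x, 35, 16), (s, v, 33, v, 19, 30), (s, v, 33, v, 32, 20), (s, v, 33, v, 35, 16)}
π[A, F, G]: project onto (A, F, G) (20 duplicate(s) eliminated) → {(25, a, s), (25, c, s), (25, m, s), (25, u, s), (25, v, s), (33, a, s), (33, c, s), (33, m, s), (33, u, s), (33, v, s)}

{(25, a, s), (25, c, s), (25, m, s), (25, u, s), (25, v, s), (33, a, s), (33, c, s), (33, m, s), (33, u, s), (33, v, s)}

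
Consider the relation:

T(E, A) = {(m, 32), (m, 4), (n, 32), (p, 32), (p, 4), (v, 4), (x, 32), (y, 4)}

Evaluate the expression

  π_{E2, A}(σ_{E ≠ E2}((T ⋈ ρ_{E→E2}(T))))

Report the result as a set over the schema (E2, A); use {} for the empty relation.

ρ[E→E2]: schema becomes (E2, A); tuples unchanged.
T ⋈ ρ_{E→E2}(T) (natural join on A): {(m, 32, m), (m, 32, n), (m, 32, p), (m, 32, x), (m, 4, m), (m, 4, p), (m, 4, v), (m, 4, y), (n, 32, m), (n, 32, n), (n, 32, p), (n, 32, x), (p, 32, m), (p, 32, n), (p, 32, p), (p, 32, x), (p, 4, m), (p, 4, p), (p, 4, v), (p, 4, y), (v, 4, m), (v, 4, p), (v, 4, v), (v, 4, y), (x, 32, m), (x, 32, n), (x, 32, p), (x, 32, x), (y, 4, m), (y, 4, p), (y, 4, v), (y, 4, y)}
Selection E ≠ E2: {(m, 32, n), (m, 32, p), (m, 32, x), (m, 4, p), (m, 4, v), (m, 4, y), (n, 32, m), (n, 32, p), (n, 32, x), (p, 32, m), (p, 32, n), (p, 32, x), (p, 4, m), (p, 4, v), (p, 4, y), (v, 4, m), (v, 4, p), (v, 4, y), (x, 32, m), (x, 32, n), (x, 32, p), (y, 4, m), (y, 4, p), (y, 4, v)}
Keep only column(s) E2, A (16 duplicate(s) eliminated): {(m, 32), (m, 4), (n, 32), (p, 32), (p, 4), (v, 4), (x, 32), (y, 4)}

{(m, 32), (m, 4), (n, 32), (p, 32), (p, 4), (v, 4), (x, 32), (y, 4)}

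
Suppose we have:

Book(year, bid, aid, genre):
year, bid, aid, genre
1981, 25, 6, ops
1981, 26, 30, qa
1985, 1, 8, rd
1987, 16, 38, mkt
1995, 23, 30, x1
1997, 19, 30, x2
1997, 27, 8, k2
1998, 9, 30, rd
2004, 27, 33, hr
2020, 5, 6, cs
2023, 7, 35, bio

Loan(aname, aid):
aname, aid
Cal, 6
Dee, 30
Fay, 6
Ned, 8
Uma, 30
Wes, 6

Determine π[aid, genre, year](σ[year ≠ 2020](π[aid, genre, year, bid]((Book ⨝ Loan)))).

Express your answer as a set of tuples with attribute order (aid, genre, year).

{(30, qa, 1981), (30, rd, 1998), (30, x1, 1995), (30, x2, 1997), (6, ops, 1981), (8, k2, 1997), (8, rd, 1985)}

Book ⋈ Loan (natural join on aid): {(1981, 25, 6, ops, Cal), (1981, 25, 6, ops, Fay), (1981, 25, 6, ops, Wes), (1981, 26, 30, qa, Dee), (1981, 26, 30, qa, Uma), (1985, 1, 8, rd, Ned), (1995, 23, 30, x1, Dee), (1995, 23, 30, x1, Uma), (1997, 19, 30, x2, Dee), (1997, 19, 30, x2, Uma), (1997, 27, 8, k2, Ned), (1998, 9, 30, rd, Dee), (1998, 9, 30, rd, Uma), (2020, 5, 6, cs, Cal), (2020, 5, 6, cs, Fay), (2020, 5, 6, cs, Wes)}
Keep only column(s) aid, genre, year, bid (8 duplicate(s) eliminated): {(30, qa, 1981, 26), (30, rd, 1998, 9), (30, x1, 1995, 23), (30, x2, 1997, 19), (6, cs, 2020, 5), (6, ops, 1981, 25), (8, k2, 1997, 27), (8, rd, 1985, 1)}
σ[year ≠ 2020]: keep tuples satisfying year ≠ 2020 → {(30, qa, 1981, 26), (30, rd, 1998, 9), (30, x1, 1995, 23), (30, x2, 1997, 19), (6, ops, 1981, 25), (8, k2, 1997, 27), (8, rd, 1985, 1)}
Keep only column(s) aid, genre, year: {(30, qa, 1981), (30, rd, 1998), (30, x1, 1995), (30, x2, 1997), (6, ops, 1981), (8, k2, 1997), (8, rd, 1985)}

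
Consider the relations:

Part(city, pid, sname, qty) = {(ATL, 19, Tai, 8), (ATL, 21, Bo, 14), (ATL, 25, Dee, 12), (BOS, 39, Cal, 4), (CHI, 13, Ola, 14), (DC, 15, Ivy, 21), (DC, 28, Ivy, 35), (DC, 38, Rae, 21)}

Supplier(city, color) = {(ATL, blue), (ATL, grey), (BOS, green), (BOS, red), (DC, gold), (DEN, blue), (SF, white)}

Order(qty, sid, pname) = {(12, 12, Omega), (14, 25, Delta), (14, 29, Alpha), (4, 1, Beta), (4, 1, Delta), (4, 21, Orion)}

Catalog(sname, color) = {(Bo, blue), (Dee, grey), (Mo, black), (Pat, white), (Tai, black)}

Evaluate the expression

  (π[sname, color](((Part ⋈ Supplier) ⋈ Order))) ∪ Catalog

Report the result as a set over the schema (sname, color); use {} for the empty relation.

{(Bo, blue), (Bo, grey), (Cal, green), (Cal, red), (Dee, blue), (Dee, grey), (Mo, black), (Pat, white), (Tai, black)}

Joining Part and Supplier on city yields {(ATL, 19, Tai, 8, blue), (ATL, 19, Tai, 8, grey), (ATL, 21, Bo, 14, blue), (ATL, 21, Bo, 14, grey), (ATL, 25, Dee, 12, blue), (ATL, 25, Dee, 12, grey), (BOS, 39, Cal, 4, green), (BOS, 39, Cal, 4, red), (DC, 15, Ivy, 21, gold), (DC, 28, Ivy, 35, gold), (DC, 38, Rae, 21, gold)}.
Joining (Part ⋈ Supplier) and Order on qty yields {(ATL, 21, Bo, 14, blue, 25, Delta), (ATL, 21, Bo, 14, blue, 29, Alpha), (ATL, 21, Bo, 14, grey, 25, Delta), (ATL, 21, Bo, 14, grey, 29, Alpha), (ATL, 25, Dee, 12, blue, 12, Omega), (ATL, 25, Dee, 12, grey, 12, Omega), (BOS, 39, Cal, 4, green, 1, Beta), (BOS, 39, Cal, 4, green, 1, Delta), (BOS, 39, Cal, 4, green, 21, Orion), (BOS, 39, Cal, 4, red, 1, Beta), (BOS, 39, Cal, 4, red, 1, Delta), (BOS, 39, Cal, 4, red, 21, Orion)}.
π[sname, color]: project onto (sname, color) (6 duplicate(s) eliminated) → {(Bo, blue), (Bo, grey), (Cal, green), (Cal, red), (Dee, blue), (Dee, grey)}
Taking the union: {(Bo, blue), (Bo, grey), (Cal, green), (Cal, red), (Dee, blue), (Dee, grey), (Mo, black), (Pat, white), (Tai, black)}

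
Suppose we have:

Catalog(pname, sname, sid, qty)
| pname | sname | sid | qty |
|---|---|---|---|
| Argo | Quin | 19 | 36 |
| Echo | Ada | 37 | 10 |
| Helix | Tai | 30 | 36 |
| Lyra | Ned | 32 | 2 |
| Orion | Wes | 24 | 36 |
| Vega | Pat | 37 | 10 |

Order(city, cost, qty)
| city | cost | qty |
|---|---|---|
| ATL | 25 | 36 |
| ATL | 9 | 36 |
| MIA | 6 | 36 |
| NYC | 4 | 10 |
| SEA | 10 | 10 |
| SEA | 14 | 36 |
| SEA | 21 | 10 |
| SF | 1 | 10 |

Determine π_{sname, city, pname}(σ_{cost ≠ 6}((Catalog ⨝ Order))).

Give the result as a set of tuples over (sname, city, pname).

{(Ada, NYC, Echo), (Ada, SEA, Echo), (Ada, SF, Echo), (Pat, NYC, Vega), (Pat, SEA, Vega), (Pat, SF, Vega), (Quin, ATL, Argo), (Quin, SEA, Argo), (Tai, ATL, Helix), (Tai, SEA, Helix), (Wes, ATL, Orion), (Wes, SEA, Orion)}

Catalog ⋈ Order (natural join on qty): {(Argo, Quin, 19, 36, ATL, 25), (Argo, Quin, 19, 36, ATL, 9), (Argo, Quin, 19, 36, MIA, 6), (Argo, Quin, 19, 36, SEA, 14), (Echo, Ada, 37, 10, NYC, 4), (Echo, Ada, 37, 10, SEA, 10), (Echo, Ada, 37, 10, SEA, 21), (Echo, Ada, 37, 10, SF, 1), (Helix, Tai, 30, 36, ATL, 25), (Helix, Tai, 30, 36, ATL, 9), (Helix, Tai, 30, 36, MIA, 6), (Helix, Tai, 30, 36, SEA, 14), (Orion, Wes, 24, 36, ATL, 25), (Orion, Wes, 24, 36, ATL, 9), (Orion, Wes, 24, 36, MIA, 6), (Orion, Wes, 24, 36, SEA, 14), (Vega, Pat, 37, 10, NYC, 4), (Vega, Pat, 37, 10, SEA, 10), (Vega, Pat, 37, 10, SEA, 21), (Vega, Pat, 37, 10, SF, 1)}
σ[cost ≠ 6]: keep tuples satisfying cost ≠ 6 → {(Argo, Quin, 19, 36, ATL, 25), (Argo, Quin, 19, 36, ATL, 9), (Argo, Quin, 19, 36, SEA, 14), (Echo, Ada, 37, 10, NYC, 4), (Echo, Ada, 37, 10, SEA, 10), (Echo, Ada, 37, 10, SEA, 21), (Echo, Ada, 37, 10, SF, 1), (Helix, Tai, 30, 36, ATL, 25), (Helix, Tai, 30, 36, ATL, 9), (Helix, Tai, 30, 36, SEA, 14), (Orion, Wes, 24, 36, ATL, 25), (Orion, Wes, 24, 36, ATL, 9), (Orion, Wes, 24, 36, SEA, 14), (Vega, Pat, 37, 10, NYC, 4), (Vega, Pat, 37, 10, SEA, 10), (Vega, Pat, 37, 10, SEA, 21), (Vega, Pat, 37, 10, SF, 1)}
π_{sname, city, pname} gives {(Ada, NYC, Echo), (Ada, SEA, Echo), (Ada, SF, Echo), (Pat, NYC, Vega), (Pat, SEA, Vega), (Pat, SF, Vega), (Quin, ATL, Argo), (Quin, SEA, Argo), (Tai, ATL, Helix), (Tai, SEA, Helix), (Wes, ATL, Orion), (Wes, SEA, Orion)} (5 duplicate(s) eliminated).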